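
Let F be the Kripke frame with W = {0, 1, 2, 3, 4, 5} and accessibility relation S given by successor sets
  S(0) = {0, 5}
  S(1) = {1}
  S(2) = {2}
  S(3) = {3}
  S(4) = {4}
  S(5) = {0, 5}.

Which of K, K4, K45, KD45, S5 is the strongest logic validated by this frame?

S5

Transitive (axiom 4): yes — every two-step S-path is closed by a direct edge.
Euclidean (axiom 5): yes — any two successors of a common world are S-related.
Serial (axiom D): yes — every world has a successor (e.g. 0 S 0).
Reflexive (axiom T): yes — every world is S-related to itself.
So F validates K, K4, K45, KD45, S5. The strongest is S5.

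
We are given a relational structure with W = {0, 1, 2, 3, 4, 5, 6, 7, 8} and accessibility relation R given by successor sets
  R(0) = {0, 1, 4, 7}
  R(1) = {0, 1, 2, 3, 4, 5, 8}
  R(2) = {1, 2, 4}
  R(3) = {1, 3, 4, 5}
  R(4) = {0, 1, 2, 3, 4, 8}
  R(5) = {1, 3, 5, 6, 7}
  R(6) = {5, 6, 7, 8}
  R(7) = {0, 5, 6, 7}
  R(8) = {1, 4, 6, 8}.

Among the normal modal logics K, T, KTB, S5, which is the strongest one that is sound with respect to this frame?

Reflexive (axiom T): yes — every world is R-related to itself.
Symmetric (axiom B): yes — every pair in R has its reverse in R.
Euclidean (axiom 5): no — 0 R 1 and 0 R 7, but not 1 R 7.
So F validates K, T, KTB; S5 would additionally require R to be Euclidean. The strongest is KTB.

KTB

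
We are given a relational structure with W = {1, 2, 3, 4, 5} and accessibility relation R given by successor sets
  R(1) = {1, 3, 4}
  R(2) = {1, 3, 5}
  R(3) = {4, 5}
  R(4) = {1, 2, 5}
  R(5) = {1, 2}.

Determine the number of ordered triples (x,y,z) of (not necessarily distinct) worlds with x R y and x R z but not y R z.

18

Enumerating: (1,3,1), (1,3,3), (1,4,3), (1,4,4), (2,1,5), (2,3,1), (2,3,3), (2,5,3), (2,5,5), (3,4,4), (3,5,4), (3,5,5), (4,1,2), (4,1,5), (4,2,2), (4,5,5), (5,1,2), (5,2,2).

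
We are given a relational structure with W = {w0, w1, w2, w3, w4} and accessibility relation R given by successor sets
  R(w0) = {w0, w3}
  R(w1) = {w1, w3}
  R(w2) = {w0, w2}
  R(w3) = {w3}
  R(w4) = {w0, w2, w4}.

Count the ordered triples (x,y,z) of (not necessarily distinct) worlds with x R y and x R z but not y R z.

6

Enumerating: (w0,w3,w0), (w1,w3,w1), (w2,w0,w2), (w4,w0,w2), (w4,w0,w4), (w4,w2,w4).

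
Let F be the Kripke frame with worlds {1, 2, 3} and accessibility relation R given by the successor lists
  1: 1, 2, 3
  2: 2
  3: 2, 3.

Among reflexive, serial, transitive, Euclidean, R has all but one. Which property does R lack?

Euclidean

Reflexive: yes — every world is R-related to itself.
Serial: yes — every world has a successor (e.g. 1 R 1).
Transitive: yes — every two-step R-path is closed by a direct edge.
Euclidean: no — 1 R 2 and 1 R 3, but not 2 R 3.
Only Euclidean fails.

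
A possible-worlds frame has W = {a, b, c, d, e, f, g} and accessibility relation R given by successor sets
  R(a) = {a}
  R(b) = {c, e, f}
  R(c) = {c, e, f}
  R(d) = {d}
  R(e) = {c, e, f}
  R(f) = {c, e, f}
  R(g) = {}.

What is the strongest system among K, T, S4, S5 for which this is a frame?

K

Reflexive (axiom T): no — b is not related to itself.
Transitive (axiom 4): yes — every two-step R-path is closed by a direct edge.
Euclidean (axiom 5): yes — any two successors of a common world are R-related.
So F validates K; T would additionally require R to be reflexive. The strongest is K.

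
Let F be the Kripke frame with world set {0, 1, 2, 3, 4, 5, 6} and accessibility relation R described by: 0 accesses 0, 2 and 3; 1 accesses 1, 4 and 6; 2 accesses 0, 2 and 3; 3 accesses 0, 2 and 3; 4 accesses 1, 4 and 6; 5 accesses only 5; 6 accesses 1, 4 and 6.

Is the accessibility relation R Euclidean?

Euclidean: yes — any two successors of a common world are R-related.

Yes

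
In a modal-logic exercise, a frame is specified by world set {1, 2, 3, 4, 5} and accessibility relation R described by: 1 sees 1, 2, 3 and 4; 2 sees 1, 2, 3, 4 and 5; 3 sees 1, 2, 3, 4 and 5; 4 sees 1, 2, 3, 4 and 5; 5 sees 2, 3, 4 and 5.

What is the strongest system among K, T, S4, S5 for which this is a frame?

T

Reflexive (axiom T): yes — every world is R-related to itself.
Transitive (axiom 4): no — 1 R 2 and 2 R 5, but not 1 R 5.
Euclidean (axiom 5): no — 2 R 1 and 2 R 5, but not 1 R 5.
So F validates K, T; S4 would additionally require R to be transitive. The strongest is T.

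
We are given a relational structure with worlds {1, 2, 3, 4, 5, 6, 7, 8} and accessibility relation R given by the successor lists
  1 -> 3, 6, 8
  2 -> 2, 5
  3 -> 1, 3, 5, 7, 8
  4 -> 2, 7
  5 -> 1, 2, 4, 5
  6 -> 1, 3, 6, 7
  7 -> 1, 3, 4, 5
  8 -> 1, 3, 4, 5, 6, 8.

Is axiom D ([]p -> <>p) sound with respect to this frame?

Yes

The schema D characterises exactly the serial frames.
Serial: yes — every world has a successor (e.g. 1 R 3).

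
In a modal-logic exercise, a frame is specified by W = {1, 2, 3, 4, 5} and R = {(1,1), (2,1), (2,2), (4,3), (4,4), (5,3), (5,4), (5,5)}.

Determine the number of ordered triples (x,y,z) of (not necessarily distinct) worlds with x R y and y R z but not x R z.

0

R is transitive; there are no such tuples.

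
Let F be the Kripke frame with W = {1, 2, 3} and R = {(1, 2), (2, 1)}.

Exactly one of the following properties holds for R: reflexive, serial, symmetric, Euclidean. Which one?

symmetric

Reflexive: no — 1 is not related to itself.
Serial: no — 3 has no R-successor.
Symmetric: yes — every pair in R has its reverse in R.
Euclidean: no — 1 R 2 and 1 R 2, but not 2 R 2.
Only symmetric holds.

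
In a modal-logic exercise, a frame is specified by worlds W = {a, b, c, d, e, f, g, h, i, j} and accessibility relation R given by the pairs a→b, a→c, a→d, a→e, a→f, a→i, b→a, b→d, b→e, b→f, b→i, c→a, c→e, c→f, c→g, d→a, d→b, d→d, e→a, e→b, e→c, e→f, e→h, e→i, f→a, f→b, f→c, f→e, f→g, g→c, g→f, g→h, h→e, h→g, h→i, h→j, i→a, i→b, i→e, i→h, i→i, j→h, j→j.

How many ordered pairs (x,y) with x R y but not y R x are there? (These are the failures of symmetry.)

R is symmetric; there are no such tuples.

0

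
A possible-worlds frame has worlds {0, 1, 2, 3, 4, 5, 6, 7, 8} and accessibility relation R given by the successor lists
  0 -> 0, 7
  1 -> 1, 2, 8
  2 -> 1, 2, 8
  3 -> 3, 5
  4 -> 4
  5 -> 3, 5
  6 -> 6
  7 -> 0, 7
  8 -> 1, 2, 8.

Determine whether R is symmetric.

Symmetric: yes — every pair in R has its reverse in R.

Yes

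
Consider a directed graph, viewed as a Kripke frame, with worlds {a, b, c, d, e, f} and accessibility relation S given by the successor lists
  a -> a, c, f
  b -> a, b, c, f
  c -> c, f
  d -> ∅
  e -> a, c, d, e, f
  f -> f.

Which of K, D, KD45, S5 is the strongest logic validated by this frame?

Serial (axiom D): no — d has no S-successor.
Euclidean (axiom 5): no — a S f and a S c, but not f S c.
Transitive (axiom 4): yes — every two-step S-path is closed by a direct edge.
Reflexive (axiom T): no — d is not related to itself.
So F validates K; D would additionally require S to be serial. The strongest is K.

K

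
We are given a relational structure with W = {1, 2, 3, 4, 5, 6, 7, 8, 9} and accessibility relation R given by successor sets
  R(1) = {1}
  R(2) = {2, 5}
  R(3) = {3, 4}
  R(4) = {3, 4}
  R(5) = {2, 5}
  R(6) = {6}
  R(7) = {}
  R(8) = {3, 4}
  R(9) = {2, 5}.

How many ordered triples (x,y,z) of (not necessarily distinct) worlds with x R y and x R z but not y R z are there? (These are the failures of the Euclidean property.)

0

R is Euclidean; there are no such tuples.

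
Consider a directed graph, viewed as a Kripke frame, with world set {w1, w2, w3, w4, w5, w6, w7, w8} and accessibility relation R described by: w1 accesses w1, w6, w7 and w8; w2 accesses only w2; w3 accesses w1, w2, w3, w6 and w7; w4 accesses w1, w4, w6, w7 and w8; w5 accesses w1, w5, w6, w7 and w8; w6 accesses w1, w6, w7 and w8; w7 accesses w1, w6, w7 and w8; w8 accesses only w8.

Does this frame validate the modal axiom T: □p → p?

By correspondence theory, T is valid on a frame iff R is reflexive.
Reflexive: yes — every world is R-related to itself.

Yes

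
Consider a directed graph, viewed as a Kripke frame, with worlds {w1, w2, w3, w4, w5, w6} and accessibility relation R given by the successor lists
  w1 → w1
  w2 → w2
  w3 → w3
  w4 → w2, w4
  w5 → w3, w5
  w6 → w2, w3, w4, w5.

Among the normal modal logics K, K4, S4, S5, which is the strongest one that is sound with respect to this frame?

K4

Transitive (axiom 4): yes — every two-step R-path is closed by a direct edge.
Reflexive (axiom T): no — w6 is not related to itself.
Euclidean (axiom 5): no — w6 R w2 and w6 R w3, but not w2 R w3.
So F validates K, K4; S4 would additionally require R to be reflexive. The strongest is K4.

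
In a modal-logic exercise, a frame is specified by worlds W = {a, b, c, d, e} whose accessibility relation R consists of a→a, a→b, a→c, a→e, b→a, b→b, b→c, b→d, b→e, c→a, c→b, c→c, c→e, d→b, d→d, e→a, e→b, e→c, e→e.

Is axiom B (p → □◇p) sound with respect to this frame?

Yes

Axiom B corresponds to the accessibility relation being symmetric.
Symmetric: yes — every pair in R has its reverse in R.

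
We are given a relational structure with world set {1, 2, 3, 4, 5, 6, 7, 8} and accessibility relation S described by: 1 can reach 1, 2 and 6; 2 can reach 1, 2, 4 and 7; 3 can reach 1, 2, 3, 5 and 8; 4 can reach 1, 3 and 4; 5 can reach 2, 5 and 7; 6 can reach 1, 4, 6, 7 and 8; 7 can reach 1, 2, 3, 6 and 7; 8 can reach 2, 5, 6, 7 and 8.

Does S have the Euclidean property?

No

Euclidean: no — 1 S 2 and 1 S 6, but not 2 S 6.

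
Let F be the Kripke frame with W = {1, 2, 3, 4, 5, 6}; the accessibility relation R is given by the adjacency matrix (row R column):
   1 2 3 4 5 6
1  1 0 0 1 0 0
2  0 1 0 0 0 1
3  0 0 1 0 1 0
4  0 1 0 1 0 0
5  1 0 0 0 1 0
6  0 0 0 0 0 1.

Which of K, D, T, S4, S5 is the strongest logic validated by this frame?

T

Serial (axiom D): yes — every world has a successor (e.g. 1 R 1).
Reflexive (axiom T): yes — every world is R-related to itself.
Transitive (axiom 4): no — 1 R 4 and 4 R 2, but not 1 R 2.
Euclidean (axiom 5): no — 1 R 4 and 1 R 1, but not 4 R 1.
So F validates K, D, T; S4 would additionally require R to be transitive. The strongest is T.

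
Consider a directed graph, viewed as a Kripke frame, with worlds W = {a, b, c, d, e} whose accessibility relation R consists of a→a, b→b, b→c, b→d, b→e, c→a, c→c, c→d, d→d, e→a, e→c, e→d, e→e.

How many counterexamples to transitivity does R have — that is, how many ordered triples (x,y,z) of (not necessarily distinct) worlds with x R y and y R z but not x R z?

2

Enumerating: (b,c,a), (b,e,a).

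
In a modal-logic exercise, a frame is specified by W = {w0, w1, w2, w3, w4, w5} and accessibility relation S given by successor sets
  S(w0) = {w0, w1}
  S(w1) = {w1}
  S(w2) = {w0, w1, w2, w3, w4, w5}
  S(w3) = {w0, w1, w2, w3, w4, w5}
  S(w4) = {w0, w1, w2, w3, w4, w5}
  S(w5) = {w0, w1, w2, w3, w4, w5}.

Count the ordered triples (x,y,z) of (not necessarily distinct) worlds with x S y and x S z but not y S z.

Enumerating: (w0,w1,w0), (w2,w0,w2), (w2,w0,w3), (w2,w0,w4), (w2,w0,w5), (w2,w1,w0), (w2,w1,w2), (w2,w1,w3), (w2,w1,w4), (w2,w1,w5), (w3,w0,w2), (w3,w0,w3), … and 25 more.
Total: 37.

37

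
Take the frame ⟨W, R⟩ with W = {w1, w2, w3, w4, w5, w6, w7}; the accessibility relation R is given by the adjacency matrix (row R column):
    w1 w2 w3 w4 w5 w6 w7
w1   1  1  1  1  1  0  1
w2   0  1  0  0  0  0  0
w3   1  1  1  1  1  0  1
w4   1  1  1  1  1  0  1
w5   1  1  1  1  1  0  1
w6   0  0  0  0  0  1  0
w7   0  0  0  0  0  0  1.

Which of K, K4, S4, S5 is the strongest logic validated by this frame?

Transitive (axiom 4): yes — every two-step R-path is closed by a direct edge.
Reflexive (axiom T): yes — every world is R-related to itself.
Euclidean (axiom 5): no — w1 R w2 and w1 R w3, but not w2 R w3.
So F validates K, K4, S4; S5 would additionally require R to be Euclidean. The strongest is S4.

S4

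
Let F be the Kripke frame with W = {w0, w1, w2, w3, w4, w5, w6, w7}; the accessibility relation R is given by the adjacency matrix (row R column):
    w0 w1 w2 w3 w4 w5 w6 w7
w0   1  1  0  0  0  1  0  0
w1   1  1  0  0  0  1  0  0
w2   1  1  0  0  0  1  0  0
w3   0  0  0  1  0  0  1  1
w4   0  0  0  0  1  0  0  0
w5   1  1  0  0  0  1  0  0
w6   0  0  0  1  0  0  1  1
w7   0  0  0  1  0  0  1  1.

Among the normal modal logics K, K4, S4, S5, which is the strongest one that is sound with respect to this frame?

Transitive (axiom 4): yes — every two-step R-path is closed by a direct edge.
Reflexive (axiom T): no — w2 is not related to itself.
Euclidean (axiom 5): yes — any two successors of a common world are R-related.
So F validates K, K4; S4 would additionally require R to be reflexive. The strongest is K4.

K4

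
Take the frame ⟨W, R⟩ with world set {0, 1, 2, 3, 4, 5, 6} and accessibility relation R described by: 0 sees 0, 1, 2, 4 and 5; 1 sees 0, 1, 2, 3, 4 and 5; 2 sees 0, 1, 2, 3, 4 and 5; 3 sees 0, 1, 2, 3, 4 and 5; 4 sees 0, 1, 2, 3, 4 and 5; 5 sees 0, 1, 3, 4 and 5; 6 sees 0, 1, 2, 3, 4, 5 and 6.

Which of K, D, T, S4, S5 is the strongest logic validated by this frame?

Serial (axiom D): yes — every world has a successor (e.g. 0 R 0).
Reflexive (axiom T): yes — every world is R-related to itself.
Transitive (axiom 4): no — 0 R 1 and 1 R 3, but not 0 R 3.
Euclidean (axiom 5): no — 0 R 5 and 0 R 2, but not 5 R 2.
So F validates K, D, T; S4 would additionally require R to be transitive. The strongest is T.

T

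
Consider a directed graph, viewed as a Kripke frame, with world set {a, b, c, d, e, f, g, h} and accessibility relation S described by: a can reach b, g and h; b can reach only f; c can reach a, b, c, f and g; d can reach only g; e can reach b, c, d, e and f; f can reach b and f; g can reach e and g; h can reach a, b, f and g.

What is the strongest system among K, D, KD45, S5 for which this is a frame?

D

Serial (axiom D): yes — every world has a successor (e.g. a S b).
Euclidean (axiom 5): no — a S b and a S g, but not b S g.
Transitive (axiom 4): no — a S b and b S f, but not a S f.
Reflexive (axiom T): no — a is not related to itself.
So F validates K, D; KD45 would additionally require S to be Euclidean and transitive. The strongest is D.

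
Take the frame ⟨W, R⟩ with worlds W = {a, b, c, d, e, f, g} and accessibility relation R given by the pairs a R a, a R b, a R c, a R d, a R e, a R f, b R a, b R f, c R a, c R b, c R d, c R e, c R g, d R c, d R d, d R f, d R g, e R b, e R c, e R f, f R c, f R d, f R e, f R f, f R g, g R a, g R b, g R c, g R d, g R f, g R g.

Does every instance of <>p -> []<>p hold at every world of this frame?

No

By correspondence theory, 5 is valid on a frame iff R is Euclidean.
Euclidean: no — a R b and a R c, but not b R c.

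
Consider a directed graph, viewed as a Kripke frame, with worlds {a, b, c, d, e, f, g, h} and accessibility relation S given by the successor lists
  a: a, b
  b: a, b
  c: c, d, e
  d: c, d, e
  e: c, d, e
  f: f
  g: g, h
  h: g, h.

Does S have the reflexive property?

Reflexive: yes — every world is S-related to itself.

Yes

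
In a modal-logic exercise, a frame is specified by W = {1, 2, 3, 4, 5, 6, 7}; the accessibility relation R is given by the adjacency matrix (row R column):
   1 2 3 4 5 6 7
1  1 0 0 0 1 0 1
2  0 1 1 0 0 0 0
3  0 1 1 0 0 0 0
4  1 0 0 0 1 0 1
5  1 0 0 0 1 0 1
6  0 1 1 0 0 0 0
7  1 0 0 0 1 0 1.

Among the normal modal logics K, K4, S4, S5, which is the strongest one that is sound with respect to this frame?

K4

Transitive (axiom 4): yes — every two-step R-path is closed by a direct edge.
Reflexive (axiom T): no — 4 is not related to itself.
Euclidean (axiom 5): yes — any two successors of a common world are R-related.
So F validates K, K4; S4 would additionally require R to be reflexive. The strongest is K4.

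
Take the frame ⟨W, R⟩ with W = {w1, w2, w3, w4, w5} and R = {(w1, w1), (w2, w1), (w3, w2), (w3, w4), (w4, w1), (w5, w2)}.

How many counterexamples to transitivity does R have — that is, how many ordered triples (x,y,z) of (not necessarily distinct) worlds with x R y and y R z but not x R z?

Enumerating: (w3,w2,w1), (w3,w4,w1), (w5,w2,w1).

3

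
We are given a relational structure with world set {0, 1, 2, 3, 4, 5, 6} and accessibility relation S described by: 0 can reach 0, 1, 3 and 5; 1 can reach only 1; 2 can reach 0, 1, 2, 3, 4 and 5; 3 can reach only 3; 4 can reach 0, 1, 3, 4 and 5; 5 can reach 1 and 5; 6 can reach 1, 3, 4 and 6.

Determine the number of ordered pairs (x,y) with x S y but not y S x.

Enumerating: (0,1), (0,3), (0,5), (2,0), (2,1), (2,3), (2,4), (2,5), (4,0), (4,1), (4,3), (4,5), (5,1), (6,1), (6,3), (6,4).

16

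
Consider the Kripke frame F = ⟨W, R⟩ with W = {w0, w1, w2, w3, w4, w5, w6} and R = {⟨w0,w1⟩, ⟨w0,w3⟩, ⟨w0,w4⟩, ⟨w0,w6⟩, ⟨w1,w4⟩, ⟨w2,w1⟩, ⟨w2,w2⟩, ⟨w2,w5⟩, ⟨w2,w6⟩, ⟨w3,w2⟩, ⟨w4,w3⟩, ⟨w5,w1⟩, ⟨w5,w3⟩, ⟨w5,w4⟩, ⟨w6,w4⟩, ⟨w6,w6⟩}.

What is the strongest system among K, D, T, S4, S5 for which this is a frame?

D

Serial (axiom D): yes — every world has a successor (e.g. w0 R w1).
Reflexive (axiom T): no — w0 is not related to itself.
Transitive (axiom 4): no — w0 R w3 and w3 R w2, but not w0 R w2.
Euclidean (axiom 5): no — w0 R w1 and w0 R w3, but not w1 R w3.
So F validates K, D; T would additionally require R to be reflexive. The strongest is D.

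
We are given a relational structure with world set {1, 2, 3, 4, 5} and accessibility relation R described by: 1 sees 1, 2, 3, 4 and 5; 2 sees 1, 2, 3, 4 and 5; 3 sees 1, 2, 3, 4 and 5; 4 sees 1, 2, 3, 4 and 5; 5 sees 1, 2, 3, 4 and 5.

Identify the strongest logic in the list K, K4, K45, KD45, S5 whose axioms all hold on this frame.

Transitive (axiom 4): yes — every two-step R-path is closed by a direct edge.
Euclidean (axiom 5): yes — any two successors of a common world are R-related.
Serial (axiom D): yes — every world has a successor (e.g. 1 R 1).
Reflexive (axiom T): yes — every world is R-related to itself.
So F validates K, K4, K45, KD45, S5. The strongest is S5.

S5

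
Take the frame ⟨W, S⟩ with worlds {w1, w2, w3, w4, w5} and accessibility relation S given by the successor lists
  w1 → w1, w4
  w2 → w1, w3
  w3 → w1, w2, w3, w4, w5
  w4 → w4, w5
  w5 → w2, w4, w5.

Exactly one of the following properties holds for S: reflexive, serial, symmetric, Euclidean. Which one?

serial

Reflexive: no — w2 is not related to itself.
Serial: yes — every world has a successor (e.g. w1 S w1).
Symmetric: no — w1 S w4 but not w4 S w1.
Euclidean: no — w2 S w1 and w2 S w3, but not w1 S w3.
Only serial holds.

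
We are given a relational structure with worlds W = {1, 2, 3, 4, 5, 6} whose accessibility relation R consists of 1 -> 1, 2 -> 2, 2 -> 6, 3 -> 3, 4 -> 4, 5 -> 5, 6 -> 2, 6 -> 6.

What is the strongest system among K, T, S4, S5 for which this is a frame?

Reflexive (axiom T): yes — every world is R-related to itself.
Transitive (axiom 4): yes — every two-step R-path is closed by a direct edge.
Euclidean (axiom 5): yes — any two successors of a common world are R-related.
So F validates K, T, S4, S5. The strongest is S5.

S5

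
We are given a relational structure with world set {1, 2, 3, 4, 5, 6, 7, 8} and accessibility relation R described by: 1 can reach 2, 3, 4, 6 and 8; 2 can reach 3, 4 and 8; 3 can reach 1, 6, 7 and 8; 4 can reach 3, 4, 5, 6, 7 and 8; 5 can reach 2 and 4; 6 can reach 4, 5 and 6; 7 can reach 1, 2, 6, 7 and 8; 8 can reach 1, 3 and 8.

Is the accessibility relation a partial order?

No

Reflexive: no — 1 is not related to itself.
Transitive: no — 1 R 3 and 3 R 7, but not 1 R 7.
Antisymmetric: no — 1 R 3 and 3 R 1 with 1 ≠ 3.
So R is not a partial order.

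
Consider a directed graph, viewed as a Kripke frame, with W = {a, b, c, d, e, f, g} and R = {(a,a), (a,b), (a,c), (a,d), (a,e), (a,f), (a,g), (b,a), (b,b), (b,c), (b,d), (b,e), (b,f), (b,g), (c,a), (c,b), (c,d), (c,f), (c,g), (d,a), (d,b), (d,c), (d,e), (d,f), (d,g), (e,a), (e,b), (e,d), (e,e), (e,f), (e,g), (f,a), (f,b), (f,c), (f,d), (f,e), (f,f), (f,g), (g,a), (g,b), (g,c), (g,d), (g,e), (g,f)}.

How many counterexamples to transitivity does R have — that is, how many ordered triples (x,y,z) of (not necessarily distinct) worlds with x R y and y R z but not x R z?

Enumerating: (c,a,c), (c,a,e), (c,b,c), (c,b,e), (c,d,c), (c,d,e), (c,f,c), (c,f,e), (c,g,c), (c,g,e), (d,a,d), (d,b,d), … and 15 more.
Total: 27.

27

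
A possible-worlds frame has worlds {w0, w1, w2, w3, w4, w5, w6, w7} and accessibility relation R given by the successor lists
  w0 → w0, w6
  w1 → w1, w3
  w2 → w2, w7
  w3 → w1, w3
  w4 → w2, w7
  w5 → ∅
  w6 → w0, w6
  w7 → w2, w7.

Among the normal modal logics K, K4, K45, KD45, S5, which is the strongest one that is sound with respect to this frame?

Transitive (axiom 4): yes — every two-step R-path is closed by a direct edge.
Euclidean (axiom 5): yes — any two successors of a common world are R-related.
Serial (axiom D): no — w5 has no R-successor.
Reflexive (axiom T): no — w4 is not related to itself.
So F validates K, K4, K45; KD45 would additionally require R to be serial. The strongest is K45.

K45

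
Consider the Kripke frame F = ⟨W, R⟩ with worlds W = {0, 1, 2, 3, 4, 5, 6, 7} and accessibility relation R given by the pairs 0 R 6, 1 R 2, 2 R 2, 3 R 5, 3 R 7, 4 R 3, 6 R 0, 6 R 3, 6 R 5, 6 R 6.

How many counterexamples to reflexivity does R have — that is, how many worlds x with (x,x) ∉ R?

Enumerating: 0, 1, 3, 4, 5, 7.

6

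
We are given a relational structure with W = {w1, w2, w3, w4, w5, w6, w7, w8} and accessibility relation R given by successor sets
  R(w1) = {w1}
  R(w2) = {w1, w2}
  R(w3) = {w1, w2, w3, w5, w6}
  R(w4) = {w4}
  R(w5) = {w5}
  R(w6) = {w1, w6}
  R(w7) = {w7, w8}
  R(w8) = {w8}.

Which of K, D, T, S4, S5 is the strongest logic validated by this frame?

Serial (axiom D): yes — every world has a successor (e.g. w1 R w1).
Reflexive (axiom T): yes — every world is R-related to itself.
Transitive (axiom 4): yes — every two-step R-path is closed by a direct edge.
Euclidean (axiom 5): no — w3 R w1 and w3 R w2, but not w1 R w2.
So F validates K, D, T, S4; S5 would additionally require R to be Euclidean. The strongest is S4.

S4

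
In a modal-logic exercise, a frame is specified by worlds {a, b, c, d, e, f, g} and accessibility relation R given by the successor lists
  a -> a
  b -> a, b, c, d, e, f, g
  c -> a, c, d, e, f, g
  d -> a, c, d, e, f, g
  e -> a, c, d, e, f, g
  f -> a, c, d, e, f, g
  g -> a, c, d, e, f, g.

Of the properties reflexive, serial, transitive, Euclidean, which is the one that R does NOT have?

Euclidean

Reflexive: yes — every world is R-related to itself.
Serial: yes — every world has a successor (e.g. a R a).
Transitive: yes — every two-step R-path is closed by a direct edge.
Euclidean: no — b R a and b R c, but not a R c.
Only Euclidean fails.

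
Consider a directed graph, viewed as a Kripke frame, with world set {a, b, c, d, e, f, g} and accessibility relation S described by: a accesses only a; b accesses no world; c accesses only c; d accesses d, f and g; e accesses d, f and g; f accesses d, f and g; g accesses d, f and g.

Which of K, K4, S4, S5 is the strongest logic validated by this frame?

Transitive (axiom 4): yes — every two-step S-path is closed by a direct edge.
Reflexive (axiom T): no — b is not related to itself.
Euclidean (axiom 5): yes — any two successors of a common world are S-related.
So F validates K, K4; S4 would additionally require S to be reflexive. The strongest is K4.

K4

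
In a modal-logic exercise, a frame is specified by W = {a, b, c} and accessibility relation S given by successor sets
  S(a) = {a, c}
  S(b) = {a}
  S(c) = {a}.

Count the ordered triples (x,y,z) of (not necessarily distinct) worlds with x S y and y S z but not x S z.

2

Enumerating: (b,a,c), (c,a,c).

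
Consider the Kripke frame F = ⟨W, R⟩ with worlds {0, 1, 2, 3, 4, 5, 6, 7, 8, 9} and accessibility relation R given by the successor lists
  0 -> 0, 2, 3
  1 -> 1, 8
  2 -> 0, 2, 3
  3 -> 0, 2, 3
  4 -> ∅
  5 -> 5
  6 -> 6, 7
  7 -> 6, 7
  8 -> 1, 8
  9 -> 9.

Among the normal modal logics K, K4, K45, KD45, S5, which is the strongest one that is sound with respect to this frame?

K45

Transitive (axiom 4): yes — every two-step R-path is closed by a direct edge.
Euclidean (axiom 5): yes — any two successors of a common world are R-related.
Serial (axiom D): no — 4 has no R-successor.
Reflexive (axiom T): no — 4 is not related to itself.
So F validates K, K4, K45; KD45 would additionally require R to be serial. The strongest is K45.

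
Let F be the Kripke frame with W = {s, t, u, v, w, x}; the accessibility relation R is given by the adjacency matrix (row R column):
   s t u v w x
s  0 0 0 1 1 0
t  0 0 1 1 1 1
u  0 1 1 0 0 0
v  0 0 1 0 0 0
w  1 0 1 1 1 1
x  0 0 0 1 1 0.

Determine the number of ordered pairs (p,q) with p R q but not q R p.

8

Enumerating: (s,v), (t,v), (t,w), (t,x), (v,u), (w,u), (w,v), (x,v).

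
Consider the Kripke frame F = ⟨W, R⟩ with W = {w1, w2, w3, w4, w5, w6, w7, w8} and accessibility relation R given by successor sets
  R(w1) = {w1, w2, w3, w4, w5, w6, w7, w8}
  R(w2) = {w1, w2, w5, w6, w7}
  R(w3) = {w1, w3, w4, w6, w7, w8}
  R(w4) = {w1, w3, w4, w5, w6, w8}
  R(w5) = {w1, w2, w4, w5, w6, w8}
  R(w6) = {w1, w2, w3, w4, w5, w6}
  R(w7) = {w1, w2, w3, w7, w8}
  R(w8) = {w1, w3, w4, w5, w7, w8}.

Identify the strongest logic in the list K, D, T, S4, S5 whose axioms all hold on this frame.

Serial (axiom D): yes — every world has a successor (e.g. w1 R w1).
Reflexive (axiom T): yes — every world is R-related to itself.
Transitive (axiom 4): no — w2 R w1 and w1 R w3, but not w2 R w3.
Euclidean (axiom 5): no — w1 R w2 and w1 R w3, but not w2 R w3.
So F validates K, D, T; S4 would additionally require R to be transitive. The strongest is T.

T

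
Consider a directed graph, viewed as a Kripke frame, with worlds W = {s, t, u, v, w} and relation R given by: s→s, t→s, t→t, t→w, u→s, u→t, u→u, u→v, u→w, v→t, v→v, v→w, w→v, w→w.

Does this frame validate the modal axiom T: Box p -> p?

Yes

By correspondence theory, T is valid on a frame iff R is reflexive.
Reflexive: yes — every world is R-related to itself.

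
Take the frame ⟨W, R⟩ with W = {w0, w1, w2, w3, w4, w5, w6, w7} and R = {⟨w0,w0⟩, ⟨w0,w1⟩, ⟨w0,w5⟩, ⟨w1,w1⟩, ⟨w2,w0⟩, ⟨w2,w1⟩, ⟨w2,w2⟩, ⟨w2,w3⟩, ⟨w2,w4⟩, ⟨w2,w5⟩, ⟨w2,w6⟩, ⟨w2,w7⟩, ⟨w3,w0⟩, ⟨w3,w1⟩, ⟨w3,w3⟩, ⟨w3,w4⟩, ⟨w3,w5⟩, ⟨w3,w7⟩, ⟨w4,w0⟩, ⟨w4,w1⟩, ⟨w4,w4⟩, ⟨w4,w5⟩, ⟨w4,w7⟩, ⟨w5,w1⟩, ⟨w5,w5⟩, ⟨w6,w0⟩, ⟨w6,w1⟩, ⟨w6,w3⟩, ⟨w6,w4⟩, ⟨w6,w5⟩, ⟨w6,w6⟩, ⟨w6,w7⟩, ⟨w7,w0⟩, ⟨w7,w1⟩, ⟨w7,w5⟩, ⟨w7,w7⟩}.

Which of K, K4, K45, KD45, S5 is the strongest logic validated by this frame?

K4

Transitive (axiom 4): yes — every two-step R-path is closed by a direct edge.
Euclidean (axiom 5): no — w0 R w1 and w0 R w5, but not w1 R w5.
Serial (axiom D): yes — every world has a successor (e.g. w0 R w0).
Reflexive (axiom T): yes — every world is R-related to itself.
So F validates K, K4; K45 would additionally require R to be Euclidean. The strongest is K4.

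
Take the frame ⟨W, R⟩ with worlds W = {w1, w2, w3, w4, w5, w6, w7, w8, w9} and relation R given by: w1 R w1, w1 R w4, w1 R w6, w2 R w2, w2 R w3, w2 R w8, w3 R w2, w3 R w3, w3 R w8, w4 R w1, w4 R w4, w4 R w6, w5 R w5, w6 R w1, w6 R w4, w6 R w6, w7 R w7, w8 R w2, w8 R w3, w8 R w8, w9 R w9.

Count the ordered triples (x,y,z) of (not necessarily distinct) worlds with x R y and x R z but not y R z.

R is Euclidean; there are no such tuples.

0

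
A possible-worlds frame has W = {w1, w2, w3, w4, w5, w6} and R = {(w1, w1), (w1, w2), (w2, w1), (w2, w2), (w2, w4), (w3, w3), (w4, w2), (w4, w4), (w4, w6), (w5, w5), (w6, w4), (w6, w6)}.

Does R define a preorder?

No

Reflexive: yes — every world is R-related to itself.
Transitive: no — w1 R w2 and w2 R w4, but not w1 R w4.
So R is not a preorder.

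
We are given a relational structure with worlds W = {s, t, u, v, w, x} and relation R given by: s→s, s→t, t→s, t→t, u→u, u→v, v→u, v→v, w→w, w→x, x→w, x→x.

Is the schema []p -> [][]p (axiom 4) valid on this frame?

Yes

The schema 4 characterises exactly the transitive frames.
Transitive: yes — every two-step R-path is closed by a direct edge.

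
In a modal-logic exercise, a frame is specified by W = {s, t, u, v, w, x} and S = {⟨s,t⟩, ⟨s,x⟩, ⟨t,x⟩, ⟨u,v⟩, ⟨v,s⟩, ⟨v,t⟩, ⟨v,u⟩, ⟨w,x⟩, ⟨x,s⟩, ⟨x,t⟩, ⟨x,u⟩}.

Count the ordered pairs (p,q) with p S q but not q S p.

Enumerating: (s,t), (v,s), (v,t), (w,x), (x,u).

5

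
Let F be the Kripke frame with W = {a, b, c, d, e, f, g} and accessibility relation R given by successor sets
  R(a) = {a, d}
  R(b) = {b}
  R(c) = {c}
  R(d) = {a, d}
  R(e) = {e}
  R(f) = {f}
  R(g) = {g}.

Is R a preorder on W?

Reflexive: yes — every world is R-related to itself.
Transitive: yes — every two-step R-path is closed by a direct edge.
So R is a preorder.

Yes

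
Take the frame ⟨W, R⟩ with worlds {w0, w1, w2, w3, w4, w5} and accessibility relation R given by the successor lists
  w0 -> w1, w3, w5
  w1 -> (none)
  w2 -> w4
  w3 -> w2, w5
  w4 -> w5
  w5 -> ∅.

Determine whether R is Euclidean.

Euclidean: no — w0 R w1 and w0 R w3, but not w1 R w3.

No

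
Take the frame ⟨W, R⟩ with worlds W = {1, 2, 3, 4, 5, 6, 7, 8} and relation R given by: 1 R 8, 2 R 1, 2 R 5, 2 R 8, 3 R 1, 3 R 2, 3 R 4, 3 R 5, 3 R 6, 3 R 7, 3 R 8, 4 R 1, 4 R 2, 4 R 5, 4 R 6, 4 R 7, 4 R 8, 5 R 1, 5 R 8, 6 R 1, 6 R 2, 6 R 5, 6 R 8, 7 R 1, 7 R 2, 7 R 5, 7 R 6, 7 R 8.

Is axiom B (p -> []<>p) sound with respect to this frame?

No

By correspondence theory, B is valid on a frame iff R is symmetric.
Symmetric: no — 1 R 8 but not 8 R 1.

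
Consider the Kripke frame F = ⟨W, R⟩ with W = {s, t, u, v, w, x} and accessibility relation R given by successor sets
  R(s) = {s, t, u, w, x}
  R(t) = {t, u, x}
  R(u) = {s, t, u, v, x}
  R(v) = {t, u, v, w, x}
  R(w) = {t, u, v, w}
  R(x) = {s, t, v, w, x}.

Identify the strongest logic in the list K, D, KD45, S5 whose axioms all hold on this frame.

Serial (axiom D): yes — every world has a successor (e.g. s R s).
Euclidean (axiom 5): no — s R t and s R w, but not t R w.
Transitive (axiom 4): no — s R u and u R v, but not s R v.
Reflexive (axiom T): yes — every world is R-related to itself.
So F validates K, D; KD45 would additionally require R to be Euclidean and transitive. The strongest is D.

D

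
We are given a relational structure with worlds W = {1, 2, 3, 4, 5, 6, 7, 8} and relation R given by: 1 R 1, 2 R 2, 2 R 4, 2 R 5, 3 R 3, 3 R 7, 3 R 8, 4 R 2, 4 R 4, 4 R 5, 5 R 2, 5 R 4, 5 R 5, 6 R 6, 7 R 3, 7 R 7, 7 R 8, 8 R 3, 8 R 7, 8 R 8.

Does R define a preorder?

Yes

Reflexive: yes — every world is R-related to itself.
Transitive: yes — every two-step R-path is closed by a direct edge.
So R is a preorder.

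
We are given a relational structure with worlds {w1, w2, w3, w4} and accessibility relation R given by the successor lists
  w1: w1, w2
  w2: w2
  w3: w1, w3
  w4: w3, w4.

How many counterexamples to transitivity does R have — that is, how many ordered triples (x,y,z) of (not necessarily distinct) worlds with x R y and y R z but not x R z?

2

Enumerating: (w3,w1,w2), (w4,w3,w1).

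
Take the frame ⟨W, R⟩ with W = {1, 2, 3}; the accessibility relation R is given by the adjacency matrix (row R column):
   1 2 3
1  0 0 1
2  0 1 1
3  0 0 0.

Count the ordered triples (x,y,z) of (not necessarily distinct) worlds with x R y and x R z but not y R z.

Enumerating: (1,3,3), (2,3,2), (2,3,3).

3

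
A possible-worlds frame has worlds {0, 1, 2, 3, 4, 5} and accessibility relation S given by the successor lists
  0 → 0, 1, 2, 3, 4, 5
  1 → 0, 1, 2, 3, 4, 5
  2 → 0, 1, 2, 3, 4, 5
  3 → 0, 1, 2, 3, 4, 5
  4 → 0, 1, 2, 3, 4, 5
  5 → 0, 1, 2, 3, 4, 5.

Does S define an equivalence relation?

Reflexive: yes — every world is S-related to itself.
Symmetric: yes — every pair in S has its reverse in S.
Transitive: yes — every two-step S-path is closed by a direct edge.
So S is an equivalence relation.

Yes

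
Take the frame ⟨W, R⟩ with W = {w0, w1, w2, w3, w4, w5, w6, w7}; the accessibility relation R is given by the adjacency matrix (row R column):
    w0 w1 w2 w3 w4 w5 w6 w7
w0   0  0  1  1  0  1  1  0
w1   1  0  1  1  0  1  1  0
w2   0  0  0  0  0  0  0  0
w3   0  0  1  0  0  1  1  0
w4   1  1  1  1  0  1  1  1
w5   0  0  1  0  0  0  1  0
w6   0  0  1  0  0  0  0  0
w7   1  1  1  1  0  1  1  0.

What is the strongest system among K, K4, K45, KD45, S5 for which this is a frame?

Transitive (axiom 4): yes — every two-step R-path is closed by a direct edge.
Euclidean (axiom 5): no — w0 R w2 and w0 R w3, but not w2 R w3.
Serial (axiom D): no — w2 has no R-successor.
Reflexive (axiom T): no — w0 is not related to itself.
So F validates K, K4; K45 would additionally require R to be Euclidean. The strongest is K4.

K4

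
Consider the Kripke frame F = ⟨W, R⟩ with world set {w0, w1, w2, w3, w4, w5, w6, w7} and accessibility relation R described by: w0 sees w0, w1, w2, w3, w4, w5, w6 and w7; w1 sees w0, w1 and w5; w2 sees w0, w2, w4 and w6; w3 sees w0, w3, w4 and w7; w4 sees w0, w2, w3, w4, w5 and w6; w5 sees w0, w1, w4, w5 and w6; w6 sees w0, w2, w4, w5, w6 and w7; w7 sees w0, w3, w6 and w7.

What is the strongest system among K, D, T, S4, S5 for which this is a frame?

Serial (axiom D): yes — every world has a successor (e.g. w0 R w0).
Reflexive (axiom T): yes — every world is R-related to itself.
Transitive (axiom 4): no — w1 R w0 and w0 R w2, but not w1 R w2.
Euclidean (axiom 5): no — w0 R w1 and w0 R w2, but not w1 R w2.
So F validates K, D, T; S4 would additionally require R to be transitive. The strongest is T.

T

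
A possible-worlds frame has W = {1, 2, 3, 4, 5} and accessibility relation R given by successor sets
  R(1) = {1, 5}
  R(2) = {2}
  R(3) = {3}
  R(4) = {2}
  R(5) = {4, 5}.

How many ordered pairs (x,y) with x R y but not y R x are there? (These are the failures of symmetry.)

Enumerating: (1,5), (4,2), (5,4).

3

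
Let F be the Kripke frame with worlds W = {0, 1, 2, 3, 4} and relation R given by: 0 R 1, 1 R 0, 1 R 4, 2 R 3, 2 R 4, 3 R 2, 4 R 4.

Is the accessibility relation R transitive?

No

Transitive: no — 0 R 1 and 1 R 4, but not 0 R 4.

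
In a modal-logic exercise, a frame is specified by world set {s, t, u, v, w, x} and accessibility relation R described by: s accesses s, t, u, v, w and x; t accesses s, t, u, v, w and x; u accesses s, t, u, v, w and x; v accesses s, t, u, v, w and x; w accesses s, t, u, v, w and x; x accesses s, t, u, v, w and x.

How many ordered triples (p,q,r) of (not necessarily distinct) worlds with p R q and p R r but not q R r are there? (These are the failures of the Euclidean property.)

0

R is Euclidean; there are no such tuples.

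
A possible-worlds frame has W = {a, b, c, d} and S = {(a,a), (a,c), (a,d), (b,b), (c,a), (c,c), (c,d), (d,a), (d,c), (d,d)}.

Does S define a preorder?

Reflexive: yes — every world is S-related to itself.
Transitive: yes — every two-step S-path is closed by a direct edge.
So S is a preorder.

Yes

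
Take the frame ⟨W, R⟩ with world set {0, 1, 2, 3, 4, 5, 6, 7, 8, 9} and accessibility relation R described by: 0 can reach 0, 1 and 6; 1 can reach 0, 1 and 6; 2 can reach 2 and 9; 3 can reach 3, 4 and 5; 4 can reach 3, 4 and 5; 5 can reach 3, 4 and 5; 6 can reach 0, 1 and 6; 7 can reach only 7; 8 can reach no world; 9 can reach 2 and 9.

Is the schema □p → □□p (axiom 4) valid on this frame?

Axiom 4 corresponds to the accessibility relation being transitive.
Transitive: yes — every two-step R-path is closed by a direct edge.

Yes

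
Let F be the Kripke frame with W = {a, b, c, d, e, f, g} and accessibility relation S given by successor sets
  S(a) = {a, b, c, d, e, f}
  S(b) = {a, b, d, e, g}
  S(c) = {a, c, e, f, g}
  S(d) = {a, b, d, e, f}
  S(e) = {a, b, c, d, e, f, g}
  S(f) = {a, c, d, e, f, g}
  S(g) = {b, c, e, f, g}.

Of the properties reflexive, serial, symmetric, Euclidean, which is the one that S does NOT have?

Reflexive: yes — every world is S-related to itself.
Serial: yes — every world has a successor (e.g. a S a).
Symmetric: yes — every pair in S has its reverse in S.
Euclidean: no — a S b and a S c, but not b S c.
Only Euclidean fails.

Euclidean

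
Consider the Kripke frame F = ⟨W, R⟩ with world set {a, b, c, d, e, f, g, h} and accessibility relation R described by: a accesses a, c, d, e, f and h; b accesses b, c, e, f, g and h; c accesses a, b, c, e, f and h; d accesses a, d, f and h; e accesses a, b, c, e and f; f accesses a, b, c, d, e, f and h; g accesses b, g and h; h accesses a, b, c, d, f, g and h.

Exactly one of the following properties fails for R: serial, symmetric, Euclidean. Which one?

Euclidean

Serial: yes — every world has a successor (e.g. a R a).
Symmetric: yes — every pair in R has its reverse in R.
Euclidean: no — a R c and a R d, but not c R d.
Only Euclidean fails.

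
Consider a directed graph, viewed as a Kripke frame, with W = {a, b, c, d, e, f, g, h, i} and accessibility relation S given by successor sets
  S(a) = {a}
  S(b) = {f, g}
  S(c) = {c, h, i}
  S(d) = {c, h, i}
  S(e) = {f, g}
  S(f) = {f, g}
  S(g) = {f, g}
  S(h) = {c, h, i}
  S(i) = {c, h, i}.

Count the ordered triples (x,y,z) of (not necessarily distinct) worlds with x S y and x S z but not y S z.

0

S is Euclidean; there are no such tuples.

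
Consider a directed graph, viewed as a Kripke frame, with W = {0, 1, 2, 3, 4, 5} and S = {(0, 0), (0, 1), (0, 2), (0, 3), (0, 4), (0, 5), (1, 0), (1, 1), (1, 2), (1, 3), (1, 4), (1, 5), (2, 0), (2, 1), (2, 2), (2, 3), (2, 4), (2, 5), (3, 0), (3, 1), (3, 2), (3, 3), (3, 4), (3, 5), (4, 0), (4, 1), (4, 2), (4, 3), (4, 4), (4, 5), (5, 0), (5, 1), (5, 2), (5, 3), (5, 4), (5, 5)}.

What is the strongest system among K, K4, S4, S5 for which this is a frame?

S5

Transitive (axiom 4): yes — every two-step S-path is closed by a direct edge.
Reflexive (axiom T): yes — every world is S-related to itself.
Euclidean (axiom 5): yes — any two successors of a common world are S-related.
So F validates K, K4, S4, S5. The strongest is S5.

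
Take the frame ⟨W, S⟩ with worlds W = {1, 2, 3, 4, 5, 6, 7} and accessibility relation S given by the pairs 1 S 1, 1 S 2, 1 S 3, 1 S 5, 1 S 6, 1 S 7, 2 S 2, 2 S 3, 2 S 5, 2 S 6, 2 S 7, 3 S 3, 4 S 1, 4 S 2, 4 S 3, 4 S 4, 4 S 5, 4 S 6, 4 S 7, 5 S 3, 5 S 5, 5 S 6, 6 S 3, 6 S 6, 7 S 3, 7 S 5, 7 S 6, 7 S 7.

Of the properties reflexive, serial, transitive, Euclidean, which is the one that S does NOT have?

Reflexive: yes — every world is S-related to itself.
Serial: yes — every world has a successor (e.g. 1 S 1).
Transitive: yes — every two-step S-path is closed by a direct edge.
Euclidean: no — 1 S 3 and 1 S 2, but not 3 S 2.
Only Euclidean fails.

Euclidean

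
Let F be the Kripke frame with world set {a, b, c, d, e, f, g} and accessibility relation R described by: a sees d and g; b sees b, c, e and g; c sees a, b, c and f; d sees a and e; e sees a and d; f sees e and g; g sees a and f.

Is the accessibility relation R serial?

Yes

Serial: yes — every world has a successor (e.g. a R d).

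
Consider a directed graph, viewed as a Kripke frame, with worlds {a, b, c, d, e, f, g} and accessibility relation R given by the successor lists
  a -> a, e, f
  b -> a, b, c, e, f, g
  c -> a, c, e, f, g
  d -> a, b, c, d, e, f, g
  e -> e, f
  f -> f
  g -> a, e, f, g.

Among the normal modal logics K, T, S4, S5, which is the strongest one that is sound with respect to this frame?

Reflexive (axiom T): yes — every world is R-related to itself.
Transitive (axiom 4): yes — every two-step R-path is closed by a direct edge.
Euclidean (axiom 5): no — a R f and a R e, but not f R e.
So F validates K, T, S4; S5 would additionally require R to be Euclidean. The strongest is S4.

S4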